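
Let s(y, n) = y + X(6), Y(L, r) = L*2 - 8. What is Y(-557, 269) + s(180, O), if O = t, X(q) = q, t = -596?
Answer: -936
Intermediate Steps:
Y(L, r) = -8 + 2*L (Y(L, r) = 2*L - 8 = -8 + 2*L)
O = -596
s(y, n) = 6 + y (s(y, n) = y + 6 = 6 + y)
Y(-557, 269) + s(180, O) = (-8 + 2*(-557)) + (6 + 180) = (-8 - 1114) + 186 = -1122 + 186 = -936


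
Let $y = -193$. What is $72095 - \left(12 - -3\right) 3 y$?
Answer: $80780$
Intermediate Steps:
$72095 - \left(12 - -3\right) 3 y = 72095 - \left(12 - -3\right) 3 \left(-193\right) = 72095 - \left(12 + \left(-2 + 5\right)\right) 3 \left(-193\right) = 72095 - \left(12 + 3\right) 3 \left(-193\right) = 72095 - 15 \cdot 3 \left(-193\right) = 72095 - 45 \left(-193\right) = 72095 - -8685 = 72095 + 8685 = 80780$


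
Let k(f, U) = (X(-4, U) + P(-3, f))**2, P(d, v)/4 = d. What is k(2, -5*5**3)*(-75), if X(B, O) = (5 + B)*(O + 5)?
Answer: -29956800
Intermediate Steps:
X(B, O) = (5 + B)*(5 + O)
P(d, v) = 4*d
k(f, U) = (-7 + U)**2 (k(f, U) = ((25 + 5*(-4) + 5*U - 4*U) + 4*(-3))**2 = ((25 - 20 + 5*U - 4*U) - 12)**2 = ((5 + U) - 12)**2 = (-7 + U)**2)
k(2, -5*5**3)*(-75) = (-7 - 5*5**3)**2*(-75) = (-7 - 5*125)**2*(-75) = (-7 - 625)**2*(-75) = (-632)**2*(-75) = 399424*(-75) = -29956800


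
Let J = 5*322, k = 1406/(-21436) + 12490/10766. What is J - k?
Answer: 92825790679/57694994 ≈ 1608.9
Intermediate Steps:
k = 63149661/57694994 (k = 1406*(-1/21436) + 12490*(1/10766) = -703/10718 + 6245/5383 = 63149661/57694994 ≈ 1.0945)
J = 1610
J - k = 1610 - 1*63149661/57694994 = 1610 - 63149661/57694994 = 92825790679/57694994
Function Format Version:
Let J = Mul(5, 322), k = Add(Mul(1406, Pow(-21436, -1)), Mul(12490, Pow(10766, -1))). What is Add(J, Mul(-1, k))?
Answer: Rational(92825790679, 57694994) ≈ 1608.9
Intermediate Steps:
k = Rational(63149661, 57694994) (k = Add(Mul(1406, Rational(-1, 21436)), Mul(12490, Rational(1, 10766))) = Add(Rational(-703, 10718), Rational(6245, 5383)) = Rational(63149661, 57694994) ≈ 1.0945)
J = 1610
Add(J, Mul(-1, k)) = Add(1610, Mul(-1, Rational(63149661, 57694994))) = Add(1610, Rational(-63149661, 57694994)) = Rational(92825790679, 57694994)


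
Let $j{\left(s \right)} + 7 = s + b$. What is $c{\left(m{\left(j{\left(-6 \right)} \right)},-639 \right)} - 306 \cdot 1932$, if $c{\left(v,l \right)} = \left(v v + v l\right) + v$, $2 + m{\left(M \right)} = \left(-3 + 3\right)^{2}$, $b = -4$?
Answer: $-589912$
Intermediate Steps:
$j{\left(s \right)} = -11 + s$ ($j{\left(s \right)} = -7 + \left(s - 4\right) = -7 + \left(-4 + s\right) = -11 + s$)
$m{\left(M \right)} = -2$ ($m{\left(M \right)} = -2 + \left(-3 + 3\right)^{2} = -2 + 0^{2} = -2 + 0 = -2$)
$c{\left(v,l \right)} = v + v^{2} + l v$ ($c{\left(v,l \right)} = \left(v^{2} + l v\right) + v = v + v^{2} + l v$)
$c{\left(m{\left(j{\left(-6 \right)} \right)},-639 \right)} - 306 \cdot 1932 = - 2 \left(1 - 639 - 2\right) - 306 \cdot 1932 = \left(-2\right) \left(-640\right) - 591192 = 1280 - 591192 = -589912$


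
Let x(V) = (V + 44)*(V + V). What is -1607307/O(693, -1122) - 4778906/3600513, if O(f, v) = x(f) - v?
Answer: -3558019379905/1227299665284 ≈ -2.8991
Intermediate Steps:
x(V) = 2*V*(44 + V) (x(V) = (44 + V)*(2*V) = 2*V*(44 + V))
O(f, v) = -v + 2*f*(44 + f) (O(f, v) = 2*f*(44 + f) - v = -v + 2*f*(44 + f))
-1607307/O(693, -1122) - 4778906/3600513 = -1607307/(-1*(-1122) + 2*693*(44 + 693)) - 4778906/3600513 = -1607307/(1122 + 2*693*737) - 4778906*1/3600513 = -1607307/(1122 + 1021482) - 4778906/3600513 = -1607307/1022604 - 4778906/3600513 = -1607307*1/1022604 - 4778906/3600513 = -535769/340868 - 4778906/3600513 = -3558019379905/1227299665284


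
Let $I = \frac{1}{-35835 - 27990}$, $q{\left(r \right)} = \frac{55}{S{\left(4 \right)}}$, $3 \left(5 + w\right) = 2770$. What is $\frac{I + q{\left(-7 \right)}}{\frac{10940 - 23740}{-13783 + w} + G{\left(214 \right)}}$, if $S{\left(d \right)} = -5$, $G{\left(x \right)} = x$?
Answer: $- \frac{294520882}{5756401725} \approx -0.051164$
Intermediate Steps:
$w = \frac{2755}{3}$ ($w = -5 + \frac{1}{3} \cdot 2770 = -5 + \frac{2770}{3} = \frac{2755}{3} \approx 918.33$)
$q{\left(r \right)} = -11$ ($q{\left(r \right)} = \frac{55}{-5} = 55 \left(- \frac{1}{5}\right) = -11$)
$I = - \frac{1}{63825}$ ($I = \frac{1}{-63825} = - \frac{1}{63825} \approx -1.5668 \cdot 10^{-5}$)
$\frac{I + q{\left(-7 \right)}}{\frac{10940 - 23740}{-13783 + w} + G{\left(214 \right)}} = \frac{- \frac{1}{63825} - 11}{\frac{10940 - 23740}{-13783 + \frac{2755}{3}} + 214} = - \frac{702076}{63825 \left(- \frac{12800}{- \frac{38594}{3}} + 214\right)} = - \frac{702076}{63825 \left(\left(-12800\right) \left(- \frac{3}{38594}\right) + 214\right)} = - \frac{702076}{63825 \left(\frac{19200}{19297} + 214\right)} = - \frac{702076}{63825 \cdot \frac{4148758}{19297}} = \left(- \frac{702076}{63825}\right) \frac{19297}{4148758} = - \frac{294520882}{5756401725}$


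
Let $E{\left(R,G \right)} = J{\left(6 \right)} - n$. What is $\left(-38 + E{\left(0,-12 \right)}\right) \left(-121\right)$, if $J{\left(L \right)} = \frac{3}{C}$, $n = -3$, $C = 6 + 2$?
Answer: $\frac{33517}{8} \approx 4189.6$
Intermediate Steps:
$C = 8$
$J{\left(L \right)} = \frac{3}{8}$
$E{\left(R,G \right)} = \frac{27}{8}$ ($E{\left(R,G \right)} = \frac{3}{8} - -3 = \frac{3}{8} + 3 = \frac{27}{8}$)
$\left(-38 + E{\left(0,-12 \right)}\right) \left(-121\right) = \left(-38 + \frac{27}{8}\right) \left(-121\right) = \left(- \frac{277}{8}\right) \left(-121\right) = \frac{33517}{8}$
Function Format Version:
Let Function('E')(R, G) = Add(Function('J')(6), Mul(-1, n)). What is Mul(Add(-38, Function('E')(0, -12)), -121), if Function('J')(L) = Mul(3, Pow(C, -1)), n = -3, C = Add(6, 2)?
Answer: Rational(33517, 8) ≈ 4189.6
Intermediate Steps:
C = 8
Function('J')(L) = Rational(3, 8) (Function('J')(L) = Mul(3, Pow(8, -1)) = Mul(3, Rational(1, 8)) = Rational(3, 8))
Function('E')(R, G) = Rational(27, 8) (Function('E')(R, G) = Add(Rational(3, 8), Mul(-1, -3)) = Add(Rational(3, 8), 3) = Rational(27, 8))
Mul(Add(-38, Function('E')(0, -12)), -121) = Mul(Add(-38, Rational(27, 8)), -121) = Mul(Rational(-277, 8), -121) = Rational(33517, 8)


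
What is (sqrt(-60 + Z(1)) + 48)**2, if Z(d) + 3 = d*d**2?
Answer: (48 + I*sqrt(62))**2 ≈ 2242.0 + 755.9*I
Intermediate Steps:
Z(d) = -3 + d**3 (Z(d) = -3 + d*d**2 = -3 + d**3)
(sqrt(-60 + Z(1)) + 48)**2 = (sqrt(-60 + (-3 + 1**3)) + 48)**2 = (sqrt(-60 + (-3 + 1)) + 48)**2 = (sqrt(-60 - 2) + 48)**2 = (sqrt(-62) + 48)**2 = (I*sqrt(62) + 48)**2 = (48 + I*sqrt(62))**2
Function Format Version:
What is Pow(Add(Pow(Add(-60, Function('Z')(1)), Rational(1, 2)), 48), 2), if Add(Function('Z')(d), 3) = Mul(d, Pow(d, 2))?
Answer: Pow(Add(48, Mul(I, Pow(62, Rational(1, 2)))), 2) ≈ Add(2242.0, Mul(755.90, I))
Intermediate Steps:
Function('Z')(d) = Add(-3, Pow(d, 3)) (Function('Z')(d) = Add(-3, Mul(d, Pow(d, 2))) = Add(-3, Pow(d, 3)))
Pow(Add(Pow(Add(-60, Function('Z')(1)), Rational(1, 2)), 48), 2) = Pow(Add(Pow(Add(-60, Add(-3, Pow(1, 3))), Rational(1, 2)), 48), 2) = Pow(Add(Pow(Add(-60, Add(-3, 1)), Rational(1, 2)), 48), 2) = Pow(Add(Pow(Add(-60, -2), Rational(1, 2)), 48), 2) = Pow(Add(Pow(-62, Rational(1, 2)), 48), 2) = Pow(Add(Mul(I, Pow(62, Rational(1, 2))), 48), 2) = Pow(Add(48, Mul(I, Pow(62, Rational(1, 2)))), 2)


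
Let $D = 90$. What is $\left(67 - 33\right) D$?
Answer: $3060$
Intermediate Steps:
$\left(67 - 33\right) D = \left(67 - 33\right) 90 = 34 \cdot 90 = 3060$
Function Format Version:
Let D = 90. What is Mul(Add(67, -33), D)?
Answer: 3060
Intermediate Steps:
Mul(Add(67, -33), D) = Mul(Add(67, -33), 90) = Mul(34, 90) = 3060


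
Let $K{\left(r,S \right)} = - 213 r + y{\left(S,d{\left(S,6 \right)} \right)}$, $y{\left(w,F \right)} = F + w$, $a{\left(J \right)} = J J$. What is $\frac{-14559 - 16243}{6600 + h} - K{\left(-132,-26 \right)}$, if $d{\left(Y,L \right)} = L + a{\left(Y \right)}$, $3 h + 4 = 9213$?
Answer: $- \frac{834739354}{29009} \approx -28775.0$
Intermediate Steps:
$h = \frac{9209}{3}$ ($h = - \frac{4}{3} + \frac{1}{3} \cdot 9213 = - \frac{4}{3} + 3071 = \frac{9209}{3} \approx 3069.7$)
$a{\left(J \right)} = J^{2}$
$d{\left(Y,L \right)} = L + Y^{2}$
$K{\left(r,S \right)} = 6 + S + S^{2} - 213 r$ ($K{\left(r,S \right)} = - 213 r + \left(\left(6 + S^{2}\right) + S\right) = - 213 r + \left(6 + S + S^{2}\right) = 6 + S + S^{2} - 213 r$)
$\frac{-14559 - 16243}{6600 + h} - K{\left(-132,-26 \right)} = \frac{-14559 - 16243}{6600 + \frac{9209}{3}} - \left(6 - 26 + \left(-26\right)^{2} - -28116\right) = - \frac{30802}{\frac{29009}{3}} - \left(6 - 26 + 676 + 28116\right) = \left(-30802\right) \frac{3}{29009} - 28772 = - \frac{92406}{29009} - 28772 = - \frac{834739354}{29009}$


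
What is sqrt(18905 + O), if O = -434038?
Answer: I*sqrt(415133) ≈ 644.31*I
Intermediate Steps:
sqrt(18905 + O) = sqrt(18905 - 434038) = sqrt(-415133) = I*sqrt(415133)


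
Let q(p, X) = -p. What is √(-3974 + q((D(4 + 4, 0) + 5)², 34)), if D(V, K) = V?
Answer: I*√4143 ≈ 64.366*I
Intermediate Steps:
√(-3974 + q((D(4 + 4, 0) + 5)², 34)) = √(-3974 - ((4 + 4) + 5)²) = √(-3974 - (8 + 5)²) = √(-3974 - 1*13²) = √(-3974 - 1*169) = √(-3974 - 169) = √(-4143) = I*√4143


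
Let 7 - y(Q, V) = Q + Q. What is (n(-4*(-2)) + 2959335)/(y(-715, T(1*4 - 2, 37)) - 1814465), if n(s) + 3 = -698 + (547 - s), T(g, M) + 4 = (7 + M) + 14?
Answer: -422739/259004 ≈ -1.6322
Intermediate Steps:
T(g, M) = 17 + M (T(g, M) = -4 + ((7 + M) + 14) = -4 + (21 + M) = 17 + M)
y(Q, V) = 7 - 2*Q (y(Q, V) = 7 - (Q + Q) = 7 - 2*Q)
n(s) = -154 - s (n(s) = -3 + (-698 + (547 - s)) = -3 + (-151 - s) = -154 - s)
(n(-4*(-2)) + 2959335)/(y(-715, T(1*4 - 2, 37)) - 1814465) = ((-154 - (-4)*(-2)) + 2959335)/((7 - 2*(-715)) - 1814465) = ((-154 - 1*8) + 2959335)/((7 + 1430) - 1814465) = ((-154 - 8) + 2959335)/(1437 - 1814465) = (-162 + 2959335)/(-1813028) = 2959173*(-1/1813028) = -422739/259004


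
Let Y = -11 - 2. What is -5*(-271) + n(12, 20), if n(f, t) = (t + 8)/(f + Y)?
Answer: 1327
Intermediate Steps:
Y = -13
n(f, t) = (8 + t)/(-13 + f) (n(f, t) = (t + 8)/(f - 13) = (8 + t)/(-13 + f))
-5*(-271) + n(12, 20) = -5*(-271) + (8 + 20)/(-13 + 12) = 1355 + 28/(-1) = 1355 - 1*28 = 1355 - 28 = 1327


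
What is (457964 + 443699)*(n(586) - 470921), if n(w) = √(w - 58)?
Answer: -424612041623 + 3606652*√33 ≈ -4.2459e+11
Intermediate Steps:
n(w) = √(-58 + w)
(457964 + 443699)*(n(586) - 470921) = (457964 + 443699)*(√(-58 + 586) - 470921) = 901663*(√528 - 470921) = 901663*(4*√33 - 470921) = 901663*(-470921 + 4*√33) = -424612041623 + 3606652*√33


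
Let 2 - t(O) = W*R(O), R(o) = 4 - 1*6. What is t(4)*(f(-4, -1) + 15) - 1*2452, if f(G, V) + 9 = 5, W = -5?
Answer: -2540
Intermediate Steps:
R(o) = -2 (R(o) = 4 - 6 = -2)
t(O) = -8 (t(O) = 2 - (-5)*(-2) = 2 - 1*10 = 2 - 10 = -8)
f(G, V) = -4 (f(G, V) = -9 + 5 = -4)
t(4)*(f(-4, -1) + 15) - 1*2452 = -8*(-4 + 15) - 1*2452 = -8*11 - 2452 = -88 - 2452 = -2540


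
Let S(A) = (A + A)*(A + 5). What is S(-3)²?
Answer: 144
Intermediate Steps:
S(A) = 2*A*(5 + A) (S(A) = (2*A)*(5 + A) = 2*A*(5 + A))
S(-3)² = (2*(-3)*(5 - 3))² = (2*(-3)*2)² = (-12)² = 144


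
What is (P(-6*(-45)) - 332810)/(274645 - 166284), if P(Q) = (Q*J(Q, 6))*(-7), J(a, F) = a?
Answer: -843110/108361 ≈ -7.7806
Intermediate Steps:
P(Q) = -7*Q² (P(Q) = (Q*Q)*(-7) = Q²*(-7) = -7*Q²)
(P(-6*(-45)) - 332810)/(274645 - 166284) = (-7*(-6*(-45))² - 332810)/(274645 - 166284) = (-7*270² - 332810)/108361 = (-7*72900 - 332810)*(1/108361) = (-510300 - 332810)*(1/108361) = -843110*1/108361 = -843110/108361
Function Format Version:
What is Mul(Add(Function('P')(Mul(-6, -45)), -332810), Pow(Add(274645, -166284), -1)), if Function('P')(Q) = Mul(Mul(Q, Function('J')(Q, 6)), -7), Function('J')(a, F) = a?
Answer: Rational(-843110, 108361) ≈ -7.7806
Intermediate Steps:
Function('P')(Q) = Mul(-7, Pow(Q, 2)) (Function('P')(Q) = Mul(Mul(Q, Q), -7) = Mul(Pow(Q, 2), -7) = Mul(-7, Pow(Q, 2)))
Mul(Add(Function('P')(Mul(-6, -45)), -332810), Pow(Add(274645, -166284), -1)) = Mul(Add(Mul(-7, Pow(Mul(-6, -45), 2)), -332810), Pow(Add(274645, -166284), -1)) = Mul(Add(Mul(-7, Pow(270, 2)), -332810), Pow(108361, -1)) = Mul(Add(Mul(-7, 72900), -332810), Rational(1, 108361)) = Mul(Add(-510300, -332810), Rational(1, 108361)) = Mul(-843110, Rational(1, 108361)) = Rational(-843110, 108361)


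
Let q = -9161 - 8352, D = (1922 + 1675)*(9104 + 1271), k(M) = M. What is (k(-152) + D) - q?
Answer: 37336236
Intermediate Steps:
D = 37318875 (D = 3597*10375 = 37318875)
q = -17513
(k(-152) + D) - q = (-152 + 37318875) - 1*(-17513) = 37318723 + 17513 = 37336236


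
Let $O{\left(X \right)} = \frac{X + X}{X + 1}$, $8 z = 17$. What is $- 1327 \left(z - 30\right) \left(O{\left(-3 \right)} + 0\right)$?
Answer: $\frac{887763}{8} \approx 1.1097 \cdot 10^{5}$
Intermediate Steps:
$z = \frac{17}{8}$ ($z = \frac{1}{8} \cdot 17 = \frac{17}{8} \approx 2.125$)
$O{\left(X \right)} = \frac{2 X}{1 + X}$
$- 1327 \left(z - 30\right) \left(O{\left(-3 \right)} + 0\right) = - 1327 \left(\frac{17}{8} - 30\right) \left(2 \left(-3\right) \frac{1}{1 - 3} + 0\right) = - 1327 \left(- \frac{223 \left(2 \left(-3\right) \frac{1}{-2} + 0\right)}{8}\right) = - 1327 \left(- \frac{223 \left(2 \left(-3\right) \left(- \frac{1}{2}\right) + 0\right)}{8}\right) = - 1327 \left(- \frac{223 \left(3 + 0\right)}{8}\right) = - 1327 \left(\left(- \frac{223}{8}\right) 3\right) = \left(-1327\right) \left(- \frac{669}{8}\right) = \frac{887763}{8}$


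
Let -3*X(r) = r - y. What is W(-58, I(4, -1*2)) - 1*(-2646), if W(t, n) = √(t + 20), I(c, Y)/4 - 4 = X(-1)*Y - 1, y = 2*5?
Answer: 2646 + I*√38 ≈ 2646.0 + 6.1644*I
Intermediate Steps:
y = 10
X(r) = 10/3 - r/3 (X(r) = -(r - 1*10)/3 = -(r - 10)/3 = -(-10 + r)/3 = 10/3 - r/3)
I(c, Y) = 12 + 44*Y/3 (I(c, Y) = 16 + 4*((10/3 - ⅓*(-1))*Y - 1) = 16 + 4*((10/3 + ⅓)*Y - 1) = 16 + 4*(11*Y/3 - 1) = 16 + 4*(-1 + 11*Y/3) = 16 + (-4 + 44*Y/3) = 12 + 44*Y/3)
W(t, n) = √(20 + t)
W(-58, I(4, -1*2)) - 1*(-2646) = √(20 - 58) - 1*(-2646) = √(-38) + 2646 = I*√38 + 2646 = 2646 + I*√38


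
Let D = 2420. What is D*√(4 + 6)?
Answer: 2420*√10 ≈ 7652.7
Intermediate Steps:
D*√(4 + 6) = 2420*√(4 + 6) = 2420*√10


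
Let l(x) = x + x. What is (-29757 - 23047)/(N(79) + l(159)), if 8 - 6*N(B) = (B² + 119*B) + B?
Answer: 316824/13805 ≈ 22.950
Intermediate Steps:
N(B) = 4/3 - 20*B - B²/6 (N(B) = 4/3 - ((B² + 119*B) + B)/6 = 4/3 - (B² + 120*B)/6 = 4/3 + (-20*B - B²/6) = 4/3 - 20*B - B²/6)
l(x) = 2*x
(-29757 - 23047)/(N(79) + l(159)) = (-29757 - 23047)/((4/3 - 20*79 - ⅙*79²) + 2*159) = -52804/((4/3 - 1580 - ⅙*6241) + 318) = -52804/((4/3 - 1580 - 6241/6) + 318) = -52804/(-15713/6 + 318) = -52804/(-13805/6) = -52804*(-6/13805) = 316824/13805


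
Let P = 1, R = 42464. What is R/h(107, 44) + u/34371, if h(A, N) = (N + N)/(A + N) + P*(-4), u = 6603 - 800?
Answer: -18365504783/1477953 ≈ -12426.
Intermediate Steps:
u = 5803
h(A, N) = -4 + 2*N/(A + N) (h(A, N) = (N + N)/(A + N) + 1*(-4) = (2*N)/(A + N) - 4 = 2*N/(A + N) - 4 = -4 + 2*N/(A + N))
R/h(107, 44) + u/34371 = 42464/((2*(-1*44 - 2*107)/(107 + 44))) + 5803/34371 = 42464/((2*(-44 - 214)/151)) + 5803*(1/34371) = 42464/((2*(1/151)*(-258))) + 5803/34371 = 42464/(-516/151) + 5803/34371 = 42464*(-151/516) + 5803/34371 = -1603016/129 + 5803/34371 = -18365504783/1477953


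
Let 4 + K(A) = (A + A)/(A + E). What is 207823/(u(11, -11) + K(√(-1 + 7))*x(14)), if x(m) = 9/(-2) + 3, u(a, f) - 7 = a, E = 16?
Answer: 208446469/24135 + 1662584*√6/24135 ≈ 8805.4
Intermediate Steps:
u(a, f) = 7 + a
K(A) = -4 + 2*A/(16 + A) (K(A) = -4 + (A + A)/(A + 16) = -4 + (2*A)/(16 + A) = -4 + 2*A/(16 + A))
x(m) = -3/2 (x(m) = 9*(-½) + 3 = -9/2 + 3 = -3/2)
207823/(u(11, -11) + K(√(-1 + 7))*x(14)) = 207823/((7 + 11) + (2*(-32 - √(-1 + 7))/(16 + √(-1 + 7)))*(-3/2)) = 207823/(18 + (2*(-32 - √6)/(16 + √6))*(-3/2)) = 207823/(18 - 3*(-32 - √6)/(16 + √6))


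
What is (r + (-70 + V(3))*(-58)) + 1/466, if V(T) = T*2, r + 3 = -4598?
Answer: -414273/466 ≈ -889.00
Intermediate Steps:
r = -4601 (r = -3 - 4598 = -4601)
V(T) = 2*T
(r + (-70 + V(3))*(-58)) + 1/466 = (-4601 + (-70 + 2*3)*(-58)) + 1/466 = (-4601 + (-70 + 6)*(-58)) + 1/466 = (-4601 - 64*(-58)) + 1/466 = (-4601 + 3712) + 1/466 = -889 + 1/466 = -414273/466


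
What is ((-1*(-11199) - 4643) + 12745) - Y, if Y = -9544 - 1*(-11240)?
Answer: 17605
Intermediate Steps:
Y = 1696 (Y = -9544 + 11240 = 1696)
((-1*(-11199) - 4643) + 12745) - Y = ((-1*(-11199) - 4643) + 12745) - 1*1696 = ((11199 - 4643) + 12745) - 1696 = (6556 + 12745) - 1696 = 19301 - 1696 = 17605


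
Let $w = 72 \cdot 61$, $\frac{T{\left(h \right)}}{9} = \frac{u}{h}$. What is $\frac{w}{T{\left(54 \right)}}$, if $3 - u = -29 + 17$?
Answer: $\frac{8784}{5} \approx 1756.8$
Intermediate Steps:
$u = 15$ ($u = 3 - \left(-29 + 17\right) = 3 - -12 = 3 + 12 = 15$)
$T{\left(h \right)} = \frac{135}{h}$ ($T{\left(h \right)} = 9 \frac{15}{h} = \frac{135}{h}$)
$w = 4392$
$\frac{w}{T{\left(54 \right)}} = \frac{4392}{135 \cdot \frac{1}{54}} = \frac{4392}{\frac{5}{2}} = 4392 \cdot \frac{2}{5} = \frac{8784}{5}$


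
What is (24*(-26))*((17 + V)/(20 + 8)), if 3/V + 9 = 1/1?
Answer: -741/2 ≈ -370.50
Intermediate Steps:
V = -3/8 (V = 3/(-9 + 1/1) = 3/(-9 + 1) = 3/(-8) = 3*(-⅛) = -3/8 ≈ -0.37500)
(24*(-26))*((17 + V)/(20 + 8)) = (24*(-26))*((17 - 3/8)/(20 + 8)) = -10374/28 = -624*19/32 = -741/2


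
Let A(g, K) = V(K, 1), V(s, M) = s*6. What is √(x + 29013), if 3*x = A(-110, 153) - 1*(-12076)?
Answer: √300099/3 ≈ 182.60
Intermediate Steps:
V(s, M) = 6*s
A(g, K) = 6*K
x = 12994/3 (x = (6*153 - 1*(-12076))/3 = (918 + 12076)/3 = (⅓)*12994 = 12994/3 ≈ 4331.3)
√(x + 29013) = √(12994/3 + 29013) = √(100033/3) = √300099/3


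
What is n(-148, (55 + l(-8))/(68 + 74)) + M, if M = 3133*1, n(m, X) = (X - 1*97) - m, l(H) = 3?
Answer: 226093/71 ≈ 3184.4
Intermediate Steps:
n(m, X) = -97 + X - m (n(m, X) = (X - 97) - m = (-97 + X) - m = -97 + X - m)
M = 3133
n(-148, (55 + l(-8))/(68 + 74)) + M = (-97 + (55 + 3)/(68 + 74) - 1*(-148)) + 3133 = (-97 + 58/142 + 148) + 3133 = (-97 + 58*(1/142) + 148) + 3133 = (-97 + 29/71 + 148) + 3133 = 3650/71 + 3133 = 226093/71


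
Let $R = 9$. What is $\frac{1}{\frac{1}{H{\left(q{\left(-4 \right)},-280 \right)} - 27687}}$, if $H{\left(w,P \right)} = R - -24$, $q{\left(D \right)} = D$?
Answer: $-27654$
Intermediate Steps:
$H{\left(w,P \right)} = 33$ ($H{\left(w,P \right)} = 9 - -24 = 9 + 24 = 33$)
$\frac{1}{\frac{1}{H{\left(q{\left(-4 \right)},-280 \right)} - 27687}} = \frac{1}{\frac{1}{33 - 27687}} = \frac{1}{\frac{1}{-27654}} = \frac{1}{- \frac{1}{27654}} = -27654$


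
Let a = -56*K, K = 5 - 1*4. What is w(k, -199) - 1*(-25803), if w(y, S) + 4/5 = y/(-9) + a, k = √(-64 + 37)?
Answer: 128731/5 - I*√3/3 ≈ 25746.0 - 0.57735*I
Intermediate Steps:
K = 1 (K = 5 - 4 = 1)
k = 3*I*√3 (k = √(-27) = 3*I*√3 ≈ 5.1962*I)
a = -56 (a = -56*1 = -56)
w(y, S) = -284/5 - y/9 (w(y, S) = -⅘ + (y/(-9) - 56) = -⅘ + (y*(-⅑) - 56) = -⅘ + (-y/9 - 56) = -⅘ + (-56 - y/9) = -284/5 - y/9)
w(k, -199) - 1*(-25803) = (-284/5 - I*√3/3) - 1*(-25803) = (-284/5 - I*√3/3) + 25803 = 128731/5 - I*√3/3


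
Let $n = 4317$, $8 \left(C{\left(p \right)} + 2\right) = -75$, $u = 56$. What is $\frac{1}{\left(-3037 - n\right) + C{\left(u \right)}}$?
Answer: $- \frac{8}{58923} \approx -0.00013577$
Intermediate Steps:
$C{\left(p \right)} = - \frac{91}{8}$ ($C{\left(p \right)} = -2 + \frac{1}{8} \left(-75\right) = -2 - \frac{75}{8} = - \frac{91}{8}$)
$\frac{1}{\left(-3037 - n\right) + C{\left(u \right)}} = \frac{1}{\left(-3037 - 4317\right) - \frac{91}{8}} = \frac{1}{-7354 - \frac{91}{8}} = \frac{1}{- \frac{58923}{8}} = - \frac{8}{58923}$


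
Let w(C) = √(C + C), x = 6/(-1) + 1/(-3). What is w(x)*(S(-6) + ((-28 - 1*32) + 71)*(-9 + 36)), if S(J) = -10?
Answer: 287*I*√114/3 ≈ 1021.4*I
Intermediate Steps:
x = -19/3 (x = 6*(-1) + 1*(-⅓) = -6 - ⅓ = -19/3 ≈ -6.3333)
w(C) = √2*√C (w(C) = √(2*C) = √2*√C)
w(x)*(S(-6) + ((-28 - 1*32) + 71)*(-9 + 36)) = (√2*√(-19/3))*(-10 + ((-28 - 1*32) + 71)*(-9 + 36)) = (√2*(I*√57/3))*(-10 + ((-28 - 32) + 71)*27) = (I*√114/3)*(-10 + (-60 + 71)*27) = (I*√114/3)*(-10 + 11*27) = (I*√114/3)*(-10 + 297) = (I*√114/3)*287 = 287*I*√114/3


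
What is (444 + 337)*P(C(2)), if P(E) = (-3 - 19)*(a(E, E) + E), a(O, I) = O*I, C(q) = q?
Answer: -103092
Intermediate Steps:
a(O, I) = I*O
P(E) = -22*E - 22*E² (P(E) = (-3 - 19)*(E*E + E) = -22*(E² + E) = -22*(E + E²) = -22*E - 22*E²)
(444 + 337)*P(C(2)) = (444 + 337)*(22*2*(-1 - 1*2)) = 781*(22*2*(-1 - 2)) = 781*(22*2*(-3)) = 781*(-132) = -103092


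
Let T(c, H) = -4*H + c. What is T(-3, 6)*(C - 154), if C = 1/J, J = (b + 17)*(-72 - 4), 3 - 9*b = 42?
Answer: 12008385/2888 ≈ 4158.0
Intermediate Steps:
b = -13/3 (b = 1/3 - 1/9*42 = 1/3 - 14/3 = -13/3 ≈ -4.3333)
J = -2888/3 (J = (-13/3 + 17)*(-72 - 4) = (38/3)*(-76) = -2888/3 ≈ -962.67)
C = -3/2888 (C = 1/(-2888/3) = -3/2888 ≈ -0.0010388)
T(c, H) = c - 4*H
T(-3, 6)*(C - 154) = (-3 - 4*6)*(-3/2888 - 154) = (-3 - 24)*(-444755/2888) = -27*(-444755/2888) = 12008385/2888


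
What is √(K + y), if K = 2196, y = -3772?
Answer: 2*I*√394 ≈ 39.699*I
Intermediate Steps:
√(K + y) = √(2196 - 3772) = √(-1576) = 2*I*√394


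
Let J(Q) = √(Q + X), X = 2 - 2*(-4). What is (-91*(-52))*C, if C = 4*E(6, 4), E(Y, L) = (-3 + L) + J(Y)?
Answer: 94640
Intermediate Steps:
X = 10 (X = 2 + 8 = 10)
J(Q) = √(10 + Q) (J(Q) = √(Q + 10) = √(10 + Q))
E(Y, L) = -3 + L + √(10 + Y) (E(Y, L) = (-3 + L) + √(10 + Y) = -3 + L + √(10 + Y))
C = 20 (C = 4*(-3 + 4 + √(10 + 6)) = 4*(-3 + 4 + √16) = 4*(-3 + 4 + 4) = 4*5 = 20)
(-91*(-52))*C = -91*(-52)*20 = 4732*20 = 94640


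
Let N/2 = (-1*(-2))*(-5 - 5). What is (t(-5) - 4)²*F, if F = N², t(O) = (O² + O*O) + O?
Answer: 2689600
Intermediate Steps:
t(O) = O + 2*O² (t(O) = (O² + O²) + O = 2*O² + O = O + 2*O²)
N = -40 (N = 2*((-1*(-2))*(-5 - 5)) = 2*(2*(-10)) = 2*(-20) = -40)
F = 1600 (F = (-40)² = 1600)
(t(-5) - 4)²*F = (-5*(1 + 2*(-5)) - 4)²*1600 = (-5*(1 - 10) - 4)²*1600 = (-5*(-9) - 4)²*1600 = (45 - 4)²*1600 = 41²*1600 = 1681*1600 = 2689600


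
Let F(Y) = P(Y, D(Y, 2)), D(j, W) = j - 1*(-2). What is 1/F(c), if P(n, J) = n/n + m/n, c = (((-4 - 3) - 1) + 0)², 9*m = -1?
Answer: 576/575 ≈ 1.0017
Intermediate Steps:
m = -⅑ (m = (⅑)*(-1) = -⅑ ≈ -0.11111)
c = 64 (c = ((-7 - 1) + 0)² = (-8 + 0)² = (-8)² = 64)
D(j, W) = 2 + j (D(j, W) = j + 2 = 2 + j)
P(n, J) = 1 - 1/(9*n) (P(n, J) = n/n - 1/(9*n) = 1 - 1/(9*n))
F(Y) = (-⅑ + Y)/Y
1/F(c) = 1/((-⅑ + 64)/64) = 1/((1/64)*(575/9)) = 1/(575/576) = 576/575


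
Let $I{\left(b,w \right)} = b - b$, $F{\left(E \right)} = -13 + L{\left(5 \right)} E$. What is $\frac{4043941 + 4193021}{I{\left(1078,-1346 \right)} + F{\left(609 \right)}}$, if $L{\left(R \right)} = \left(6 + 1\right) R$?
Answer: $\frac{4118481}{10651} \approx 386.68$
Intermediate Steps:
$L{\left(R \right)} = 7 R$
$F{\left(E \right)} = -13 + 35 E$ ($F{\left(E \right)} = -13 + 7 \cdot 5 E = -13 + 35 E$)
$I{\left(b,w \right)} = 0$
$\frac{4043941 + 4193021}{I{\left(1078,-1346 \right)} + F{\left(609 \right)}} = \frac{4043941 + 4193021}{0 + \left(-13 + 35 \cdot 609\right)} = \frac{8236962}{0 + \left(-13 + 21315\right)} = \frac{8236962}{0 + 21302} = \frac{8236962}{21302} = 8236962 \cdot \frac{1}{21302} = \frac{4118481}{10651}$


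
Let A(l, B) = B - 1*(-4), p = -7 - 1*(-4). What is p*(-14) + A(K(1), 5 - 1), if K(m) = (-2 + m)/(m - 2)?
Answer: 50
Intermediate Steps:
K(m) = 1 (K(m) = (-2 + m)/(-2 + m) = 1)
p = -3 (p = -7 + 4 = -3)
A(l, B) = 4 + B (A(l, B) = B + 4 = 4 + B)
p*(-14) + A(K(1), 5 - 1) = -3*(-14) + (4 + (5 - 1)) = 42 + (4 + 4) = 42 + 8 = 50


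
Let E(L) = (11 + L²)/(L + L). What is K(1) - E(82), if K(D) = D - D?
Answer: -6735/164 ≈ -41.067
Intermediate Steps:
K(D) = 0
E(L) = (11 + L²)/(2*L) (E(L) = (11 + L²)/((2*L)) = (11 + L²)*(1/(2*L)) = (11 + L²)/(2*L))
K(1) - E(82) = 0 - (11 + 82²)/(2*82) = 0 - (11 + 6724)/(2*82) = 0 - 6735/(2*82) = 0 - 1*6735/164 = 0 - 6735/164 = -6735/164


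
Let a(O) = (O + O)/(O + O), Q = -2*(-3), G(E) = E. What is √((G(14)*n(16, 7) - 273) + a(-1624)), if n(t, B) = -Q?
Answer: 2*I*√89 ≈ 18.868*I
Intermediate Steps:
Q = 6
n(t, B) = -6 (n(t, B) = -1*6 = -6)
a(O) = 1 (a(O) = (2*O)/((2*O)) = (2*O)*(1/(2*O)) = 1)
√((G(14)*n(16, 7) - 273) + a(-1624)) = √((14*(-6) - 273) + 1) = √((-84 - 273) + 1) = √(-357 + 1) = √(-356) = 2*I*√89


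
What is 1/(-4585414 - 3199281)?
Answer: -1/7784695 ≈ -1.2846e-7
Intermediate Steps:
1/(-4585414 - 3199281) = 1/(-7784695) = -1/7784695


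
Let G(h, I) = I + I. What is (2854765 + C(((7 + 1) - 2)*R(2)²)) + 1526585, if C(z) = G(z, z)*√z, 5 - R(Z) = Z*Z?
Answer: 4381350 + 12*√6 ≈ 4.3814e+6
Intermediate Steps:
R(Z) = 5 - Z² (R(Z) = 5 - Z*Z = 5 - Z²)
G(h, I) = 2*I
C(z) = 2*z^(3/2) (C(z) = (2*z)*√z = 2*z^(3/2))
(2854765 + C(((7 + 1) - 2)*R(2)²)) + 1526585 = (2854765 + 2*(((7 + 1) - 2)*(5 - 1*2²)²)^(3/2)) + 1526585 = (2854765 + 2*((8 - 2)*(5 - 1*4)²)^(3/2)) + 1526585 = (2854765 + 2*(6*(5 - 4)²)^(3/2)) + 1526585 = (2854765 + 2*(6*1²)^(3/2)) + 1526585 = (2854765 + 2*(6*1)^(3/2)) + 1526585 = (2854765 + 2*6^(3/2)) + 1526585 = (2854765 + 2*(6*√6)) + 1526585 = (2854765 + 12*√6) + 1526585 = 4381350 + 12*√6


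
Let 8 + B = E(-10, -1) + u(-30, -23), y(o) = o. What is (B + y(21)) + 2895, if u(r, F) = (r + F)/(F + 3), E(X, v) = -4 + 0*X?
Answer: 58133/20 ≈ 2906.6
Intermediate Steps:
E(X, v) = -4 (E(X, v) = -4 + 0 = -4)
u(r, F) = (F + r)/(3 + F)
B = -187/20 (B = -8 + (-4 + (-23 - 30)/(3 - 23)) = -8 + (-4 - 53/(-20)) = -8 + (-4 - 1/20*(-53)) = -8 + (-4 + 53/20) = -8 - 27/20 = -187/20 ≈ -9.3500)
(B + y(21)) + 2895 = (-187/20 + 21) + 2895 = 233/20 + 2895 = 58133/20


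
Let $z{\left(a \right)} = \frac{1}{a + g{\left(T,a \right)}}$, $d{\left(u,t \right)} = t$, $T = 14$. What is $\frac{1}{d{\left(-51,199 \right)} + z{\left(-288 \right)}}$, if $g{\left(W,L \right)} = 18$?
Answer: $\frac{270}{53729} \approx 0.0050252$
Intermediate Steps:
$z{\left(a \right)} = \frac{1}{18 + a}$ ($z{\left(a \right)} = \frac{1}{a + 18} = \frac{1}{18 + a}$)
$\frac{1}{d{\left(-51,199 \right)} + z{\left(-288 \right)}} = \frac{1}{199 + \frac{1}{18 - 288}} = \frac{1}{199 + \frac{1}{-270}} = \frac{1}{199 - \frac{1}{270}} = \frac{1}{\frac{53729}{270}} = \frac{270}{53729}$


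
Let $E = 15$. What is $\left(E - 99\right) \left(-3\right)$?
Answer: $252$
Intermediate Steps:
$\left(E - 99\right) \left(-3\right) = \left(15 - 99\right) \left(-3\right) = \left(-84\right) \left(-3\right) = 252$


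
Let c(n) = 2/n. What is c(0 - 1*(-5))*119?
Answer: 238/5 ≈ 47.600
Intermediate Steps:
c(0 - 1*(-5))*119 = (2/(0 - 1*(-5)))*119 = (2/(0 + 5))*119 = (2/5)*119 = (2*(⅕))*119 = (⅖)*119 = 238/5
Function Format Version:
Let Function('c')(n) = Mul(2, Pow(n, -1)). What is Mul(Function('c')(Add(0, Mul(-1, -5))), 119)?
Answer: Rational(238, 5) ≈ 47.600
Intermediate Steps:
Mul(Function('c')(Add(0, Mul(-1, -5))), 119) = Mul(Mul(2, Pow(Add(0, Mul(-1, -5)), -1)), 119) = Mul(Mul(2, Pow(Add(0, 5), -1)), 119) = Mul(Mul(2, Pow(5, -1)), 119) = Mul(Mul(2, Rational(1, 5)), 119) = Mul(Rational(2, 5), 119) = Rational(238, 5)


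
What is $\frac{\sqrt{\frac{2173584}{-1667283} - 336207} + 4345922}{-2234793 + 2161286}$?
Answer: $- \frac{620846}{10501} - \frac{i \sqrt{103844755958909855}}{40852323827} \approx -59.123 - 0.0078882 i$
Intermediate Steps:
$\frac{\sqrt{\frac{2173584}{-1667283} - 336207} + 4345922}{-2234793 + 2161286} = \frac{\sqrt{2173584 \left(- \frac{1}{1667283}\right) - 336207} + 4345922}{-73507} = \left(\sqrt{- \frac{724528}{555761} - 336207} + 4345922\right) \left(- \frac{1}{73507}\right) = \left(\sqrt{- \frac{186851463055}{555761}} + 4345922\right) \left(- \frac{1}{73507}\right) = \left(\frac{i \sqrt{103844755958909855}}{555761} + 4345922\right) \left(- \frac{1}{73507}\right) = \left(4345922 + \frac{i \sqrt{103844755958909855}}{555761}\right) \left(- \frac{1}{73507}\right) = - \frac{620846}{10501} - \frac{i \sqrt{103844755958909855}}{40852323827}$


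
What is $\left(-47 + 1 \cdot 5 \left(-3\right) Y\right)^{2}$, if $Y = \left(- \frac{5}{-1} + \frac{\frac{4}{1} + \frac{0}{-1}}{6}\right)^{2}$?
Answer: $\frac{2515396}{9} \approx 2.7949 \cdot 10^{5}$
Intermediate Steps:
$Y = \frac{289}{9}$ ($Y = \left(\left(-5\right) \left(-1\right) + \left(4 \cdot 1 + 0 \left(-1\right)\right) \frac{1}{6}\right)^{2} = \left(5 + \left(4 + 0\right) \frac{1}{6}\right)^{2} = \left(5 + 4 \cdot \frac{1}{6}\right)^{2} = \left(5 + \frac{2}{3}\right)^{2} = \left(\frac{17}{3}\right)^{2} = \frac{289}{9} \approx 32.111$)
$\left(-47 + 1 \cdot 5 \left(-3\right) Y\right)^{2} = \left(-47 + 1 \cdot 5 \left(-3\right) \frac{289}{9}\right)^{2} = \left(-47 + 1 \left(-15\right) \frac{289}{9}\right)^{2} = \left(-47 - \frac{1445}{3}\right)^{2} = \left(- \frac{1586}{3}\right)^{2} = \frac{2515396}{9}$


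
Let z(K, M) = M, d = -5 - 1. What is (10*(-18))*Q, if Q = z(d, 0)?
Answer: 0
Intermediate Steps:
d = -6
Q = 0
(10*(-18))*Q = (10*(-18))*0 = -180*0 = 0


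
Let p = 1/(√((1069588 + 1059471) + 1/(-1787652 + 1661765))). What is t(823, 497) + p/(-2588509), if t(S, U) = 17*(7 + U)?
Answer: 8568 - √8435085196436121/346887191636017494 ≈ 8568.0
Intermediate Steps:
t(S, U) = 119 + 17*U
p = √8435085196436121/134010425166 (p = 1/(√(2129059 + 1/(-125887))) = 1/(√(2129059 - 1/125887)) = 1/(√(268020850332/125887)) = 1/(2*√8435085196436121/125887) = √8435085196436121/134010425166 ≈ 0.00068534)
t(823, 497) + p/(-2588509) = (119 + 17*497) + (√8435085196436121/134010425166)/(-2588509) = (119 + 8449) + (√8435085196436121/134010425166)*(-1/2588509) = 8568 - √8435085196436121/346887191636017494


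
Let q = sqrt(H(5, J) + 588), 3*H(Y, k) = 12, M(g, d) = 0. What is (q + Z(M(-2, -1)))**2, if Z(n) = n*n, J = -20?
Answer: 592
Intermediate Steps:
Z(n) = n**2
H(Y, k) = 4 (H(Y, k) = (1/3)*12 = 4)
q = 4*sqrt(37) (q = sqrt(4 + 588) = sqrt(592) = 4*sqrt(37) ≈ 24.331)
(q + Z(M(-2, -1)))**2 = (4*sqrt(37) + 0**2)**2 = (4*sqrt(37) + 0)**2 = (4*sqrt(37))**2 = 592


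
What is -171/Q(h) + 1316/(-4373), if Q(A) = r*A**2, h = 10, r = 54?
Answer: -872687/2623800 ≈ -0.33260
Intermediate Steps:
Q(A) = 54*A**2
-171/Q(h) + 1316/(-4373) = -171/(54*10**2) + 1316/(-4373) = -171/(54*100) + 1316*(-1/4373) = -171/5400 - 1316/4373 = -171*1/5400 - 1316/4373 = -19/600 - 1316/4373 = -872687/2623800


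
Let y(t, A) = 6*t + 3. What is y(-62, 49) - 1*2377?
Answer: -2746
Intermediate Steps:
y(t, A) = 3 + 6*t
y(-62, 49) - 1*2377 = (3 + 6*(-62)) - 1*2377 = (3 - 372) - 2377 = -369 - 2377 = -2746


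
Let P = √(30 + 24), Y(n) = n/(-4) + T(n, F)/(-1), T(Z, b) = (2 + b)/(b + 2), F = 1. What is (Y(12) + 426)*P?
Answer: 1266*√6 ≈ 3101.1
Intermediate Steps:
T(Z, b) = 1 (T(Z, b) = (2 + b)/(2 + b) = 1)
Y(n) = -1 - n/4 (Y(n) = n/(-4) + 1/(-1) = n*(-¼) + 1*(-1) = -n/4 - 1 = -1 - n/4)
P = 3*√6 (P = √54 = 3*√6 ≈ 7.3485)
(Y(12) + 426)*P = ((-1 - ¼*12) + 426)*(3*√6) = ((-1 - 3) + 426)*(3*√6) = (-4 + 426)*(3*√6) = 422*(3*√6) = 1266*√6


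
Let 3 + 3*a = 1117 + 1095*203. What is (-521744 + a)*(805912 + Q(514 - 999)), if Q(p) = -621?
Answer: -1080566038403/3 ≈ -3.6019e+11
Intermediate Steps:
a = 223399/3 (a = -1 + (1117 + 1095*203)/3 = -1 + (1117 + 222285)/3 = -1 + (⅓)*223402 = -1 + 223402/3 = 223399/3 ≈ 74466.)
(-521744 + a)*(805912 + Q(514 - 999)) = (-521744 + 223399/3)*(805912 - 621) = -1341833/3*805291 = -1080566038403/3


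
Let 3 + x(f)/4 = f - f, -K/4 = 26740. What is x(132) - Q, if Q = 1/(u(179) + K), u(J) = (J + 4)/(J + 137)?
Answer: -405589808/33799177 ≈ -12.000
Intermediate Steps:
K = -106960 (K = -4*26740 = -106960)
u(J) = (4 + J)/(137 + J)
x(f) = -12 (x(f) = -12 + 4*(f - f) = -12 + 4*0 = -12 + 0 = -12)
Q = -316/33799177 (Q = 1/((4 + 179)/(137 + 179) - 106960) = 1/(183/316 - 106960) = 1/(-33799177/316) = -316/33799177 ≈ -9.3493e-6)
x(132) - Q = -12 - 1*(-316/33799177) = -12 + 316/33799177 = -405589808/33799177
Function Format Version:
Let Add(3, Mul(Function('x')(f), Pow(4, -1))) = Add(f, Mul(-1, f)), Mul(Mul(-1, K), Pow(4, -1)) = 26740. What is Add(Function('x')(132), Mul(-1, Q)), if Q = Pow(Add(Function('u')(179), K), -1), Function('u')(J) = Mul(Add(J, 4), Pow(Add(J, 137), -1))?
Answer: Rational(-405589808, 33799177) ≈ -12.000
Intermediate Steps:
K = -106960 (K = Mul(-4, 26740) = -106960)
Function('u')(J) = Mul(Pow(Add(137, J), -1), Add(4, J)) (Function('u')(J) = Mul(Add(4, J), Pow(Add(137, J), -1)) = Mul(Pow(Add(137, J), -1), Add(4, J)))
Function('x')(f) = -12 (Function('x')(f) = Add(-12, Mul(4, Add(f, Mul(-1, f)))) = Add(-12, Mul(4, 0)) = Add(-12, 0) = -12)
Q = Rational(-316, 33799177) (Q = Pow(Add(Mul(Pow(Add(137, 179), -1), Add(4, 179)), -106960), -1) = Pow(Add(Mul(Pow(316, -1), 183), -106960), -1) = Pow(Add(Mul(Rational(1, 316), 183), -106960), -1) = Pow(Add(Rational(183, 316), -106960), -1) = Pow(Rational(-33799177, 316), -1) = Rational(-316, 33799177) ≈ -9.3493e-6)
Add(Function('x')(132), Mul(-1, Q)) = Add(-12, Mul(-1, Rational(-316, 33799177))) = Add(-12, Rational(316, 33799177)) = Rational(-405589808, 33799177)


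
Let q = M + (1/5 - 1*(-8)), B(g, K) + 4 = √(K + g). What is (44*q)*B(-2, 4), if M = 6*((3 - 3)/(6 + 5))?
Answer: -7216/5 + 1804*√2/5 ≈ -932.95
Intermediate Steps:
B(g, K) = -4 + √(K + g)
M = 0 (M = 6*(0/11) = 6*(0*(1/11)) = 6*0 = 0)
q = 41/5 (q = 0 + (1/5 - 1*(-8)) = 0 + (⅕ + 8) = 0 + 41/5 = 41/5 ≈ 8.2000)
(44*q)*B(-2, 4) = (44*(41/5))*(-4 + √(4 - 2)) = 1804*(-4 + √2)/5 = -7216/5 + 1804*√2/5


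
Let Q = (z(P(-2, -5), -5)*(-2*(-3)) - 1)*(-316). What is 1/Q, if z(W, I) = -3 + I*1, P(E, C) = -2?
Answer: 1/15484 ≈ 6.4583e-5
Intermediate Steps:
z(W, I) = -3 + I
Q = 15484 (Q = ((-3 - 5)*(-2*(-3)) - 1)*(-316) = (-8*6 - 1)*(-316) = (-48 - 1)*(-316) = -49*(-316) = 15484)
1/Q = 1/15484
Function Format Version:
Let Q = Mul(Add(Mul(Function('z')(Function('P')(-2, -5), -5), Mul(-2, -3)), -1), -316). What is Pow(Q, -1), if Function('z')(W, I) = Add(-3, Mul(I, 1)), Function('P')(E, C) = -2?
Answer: Rational(1, 15484) ≈ 6.4583e-5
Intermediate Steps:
Function('z')(W, I) = Add(-3, I)
Q = 15484 (Q = Mul(Add(Mul(Add(-3, -5), Mul(-2, -3)), -1), -316) = Mul(Add(Mul(-8, 6), -1), -316) = Mul(Add(-48, -1), -316) = Mul(-49, -316) = 15484)
Pow(Q, -1) = Pow(15484, -1) = Rational(1, 15484)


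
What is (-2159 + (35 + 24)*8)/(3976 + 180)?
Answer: -1687/4156 ≈ -0.40592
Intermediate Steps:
(-2159 + (35 + 24)*8)/(3976 + 180) = (-2159 + 59*8)/4156 = (-2159 + 472)*(1/4156) = -1687*1/4156 = -1687/4156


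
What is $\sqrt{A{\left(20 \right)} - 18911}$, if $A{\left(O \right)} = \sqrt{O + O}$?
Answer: $\sqrt{-18911 + 2 \sqrt{10}} \approx 137.49 i$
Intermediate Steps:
$A{\left(O \right)} = \sqrt{2} \sqrt{O}$ ($A{\left(O \right)} = \sqrt{2 O} = \sqrt{2} \sqrt{O}$)
$\sqrt{A{\left(20 \right)} - 18911} = \sqrt{\sqrt{2} \sqrt{20} - 18911} = \sqrt{\sqrt{2} \cdot 2 \sqrt{5} - 18911} = \sqrt{2 \sqrt{10} - 18911} = \sqrt{-18911 + 2 \sqrt{10}}$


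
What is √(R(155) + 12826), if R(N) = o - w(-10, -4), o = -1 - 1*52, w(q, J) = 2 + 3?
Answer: 4*√798 ≈ 113.00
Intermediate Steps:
w(q, J) = 5
o = -53 (o = -1 - 52 = -53)
R(N) = -58 (R(N) = -53 - 1*5 = -53 - 5 = -58)
√(R(155) + 12826) = √(-58 + 12826) = √12768 = 4*√798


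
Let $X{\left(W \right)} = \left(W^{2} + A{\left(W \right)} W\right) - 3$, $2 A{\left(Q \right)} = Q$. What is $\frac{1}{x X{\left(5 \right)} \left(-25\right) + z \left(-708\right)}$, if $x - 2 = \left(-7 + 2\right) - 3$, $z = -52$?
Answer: $\frac{1}{41991} \approx 2.3815 \cdot 10^{-5}$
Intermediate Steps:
$A{\left(Q \right)} = \frac{Q}{2}$
$x = -6$ ($x = 2 + \left(\left(-7 + 2\right) - 3\right) = 2 - 8 = -6$)
$X{\left(W \right)} = -3 + \frac{3 W^{2}}{2}$ ($X{\left(W \right)} = \left(W^{2} + \frac{W}{2} W\right) - 3 = \left(W^{2} + \frac{W^{2}}{2}\right) - 3 = \frac{3 W^{2}}{2} - 3 = -3 + \frac{3 W^{2}}{2}$)
$\frac{1}{x X{\left(5 \right)} \left(-25\right) + z \left(-708\right)} = \frac{1}{- 6 \left(-3 + \frac{3 \cdot 5^{2}}{2}\right) \left(-25\right) - -36816} = \frac{1}{- 6 \left(-3 + \frac{3}{2} \cdot 25\right) \left(-25\right) + 36816} = \frac{1}{- 6 \left(-3 + \frac{75}{2}\right) \left(-25\right) + 36816} = \frac{1}{\left(-6\right) \frac{69}{2} \left(-25\right) + 36816} = \frac{1}{\left(-207\right) \left(-25\right) + 36816} = \frac{1}{5175 + 36816} = \frac{1}{41991}$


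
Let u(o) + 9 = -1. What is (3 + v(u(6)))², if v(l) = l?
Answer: 49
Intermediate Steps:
u(o) = -10 (u(o) = -9 - 1 = -10)
(3 + v(u(6)))² = (3 - 10)² = (-7)² = 49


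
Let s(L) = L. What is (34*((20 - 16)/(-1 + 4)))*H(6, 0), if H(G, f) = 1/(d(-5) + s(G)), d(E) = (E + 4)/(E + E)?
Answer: 1360/183 ≈ 7.4317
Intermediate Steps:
d(E) = (4 + E)/(2*E) (d(E) = (4 + E)/((2*E)) = (4 + E)*(1/(2*E)) = (4 + E)/(2*E))
H(G, f) = 1/(⅒ + G) (H(G, f) = 1/((½)*(4 - 5)/(-5) + G) = 1/((½)*(-⅕)*(-1) + G) = 1/(⅒ + G))
(34*((20 - 16)/(-1 + 4)))*H(6, 0) = (34*((20 - 16)/(-1 + 4)))*(10/(1 + 10*6)) = (34*(4/3))*(10/(1 + 60)) = (34*(4*(⅓)))*(10/61) = (34*(4/3))*(10*(1/61)) = (136/3)*(10/61) = 1360/183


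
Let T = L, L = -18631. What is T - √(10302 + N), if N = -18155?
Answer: -18631 - I*√7853 ≈ -18631.0 - 88.617*I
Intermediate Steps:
T = -18631
T - √(10302 + N) = -18631 - √(10302 - 18155) = -18631 - √(-7853) = -18631 - I*√7853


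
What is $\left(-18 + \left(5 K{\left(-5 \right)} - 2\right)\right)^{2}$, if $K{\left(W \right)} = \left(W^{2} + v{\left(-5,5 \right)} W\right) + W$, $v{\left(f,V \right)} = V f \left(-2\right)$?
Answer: $1368900$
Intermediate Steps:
$v{\left(f,V \right)} = - 2 V f$
$K{\left(W \right)} = W^{2} + 51 W$ ($K{\left(W \right)} = \left(W^{2} + \left(-2\right) 5 \left(-5\right) W\right) + W = \left(W^{2} + 50 W\right) + W = W^{2} + 51 W$)
$\left(-18 + \left(5 K{\left(-5 \right)} - 2\right)\right)^{2} = \left(-18 + \left(5 \left(- 5 \left(51 - 5\right)\right) - 2\right)\right)^{2} = \left(-18 + \left(5 \left(\left(-5\right) 46\right) - 2\right)\right)^{2} = \left(-18 + \left(5 \left(-230\right) - 2\right)\right)^{2} = \left(-18 - 1152\right)^{2} = \left(-1170\right)^{2} = 1368900$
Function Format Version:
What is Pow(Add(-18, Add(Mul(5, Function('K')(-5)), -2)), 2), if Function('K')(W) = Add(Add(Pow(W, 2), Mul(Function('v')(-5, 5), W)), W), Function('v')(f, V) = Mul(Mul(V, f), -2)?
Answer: 1368900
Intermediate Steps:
Function('v')(f, V) = Mul(-2, V, f)
Function('K')(W) = Add(Pow(W, 2), Mul(51, W)) (Function('K')(W) = Add(Add(Pow(W, 2), Mul(Mul(-2, 5, -5), W)), W) = Add(Add(Pow(W, 2), Mul(50, W)), W) = Add(Pow(W, 2), Mul(51, W)))
Pow(Add(-18, Add(Mul(5, Function('K')(-5)), -2)), 2) = Pow(Add(-18, Add(Mul(5, Mul(-5, Add(51, -5))), -2)), 2) = Pow(Add(-18, Add(Mul(5, Mul(-5, 46)), -2)), 2) = Pow(Add(-18, Add(Mul(5, -230), -2)), 2) = Pow(Add(-18, Add(-1150, -2)), 2) = Pow(Add(-18, -1152), 2) = Pow(-1170, 2) = 1368900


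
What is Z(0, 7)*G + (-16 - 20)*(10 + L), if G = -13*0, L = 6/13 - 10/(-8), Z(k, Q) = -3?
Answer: -5481/13 ≈ -421.62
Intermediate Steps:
L = 89/52 (L = 6*(1/13) - 10*(-⅛) = 6/13 + 5/4 = 89/52 ≈ 1.7115)
G = 0
Z(0, 7)*G + (-16 - 20)*(10 + L) = -3*0 + (-16 - 20)*(10 + 89/52) = 0 - 36*609/52 = 0 - 5481/13 = -5481/13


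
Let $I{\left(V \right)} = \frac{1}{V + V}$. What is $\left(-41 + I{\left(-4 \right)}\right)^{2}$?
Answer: $\frac{108241}{64} \approx 1691.3$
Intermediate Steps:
$I{\left(V \right)} = \frac{1}{2 V}$
$\left(-41 + I{\left(-4 \right)}\right)^{2} = \left(-41 + \frac{1}{2 \left(-4\right)}\right)^{2} = \left(-41 + \frac{1}{2} \left(- \frac{1}{4}\right)\right)^{2} = \left(-41 - \frac{1}{8}\right)^{2} = \left(- \frac{329}{8}\right)^{2} = \frac{108241}{64}$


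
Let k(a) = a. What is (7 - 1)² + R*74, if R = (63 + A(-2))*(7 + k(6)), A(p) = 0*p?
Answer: 60642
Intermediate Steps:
A(p) = 0
R = 819 (R = (63 + 0)*(7 + 6) = 63*13 = 819)
(7 - 1)² + R*74 = (7 - 1)² + 819*74 = 6² + 60606 = 36 + 60606 = 60642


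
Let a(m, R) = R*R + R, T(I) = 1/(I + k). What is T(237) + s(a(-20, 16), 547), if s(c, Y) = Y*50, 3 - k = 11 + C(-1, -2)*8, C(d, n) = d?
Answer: 6481951/237 ≈ 27350.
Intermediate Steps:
k = 0 (k = 3 - (11 - 1*8) = 3 - (11 - 8) = 3 - 1*3 = 3 - 3 = 0)
T(I) = 1/I (T(I) = 1/(I + 0) = 1/I)
a(m, R) = R + R² (a(m, R) = R² + R = R + R²)
s(c, Y) = 50*Y
T(237) + s(a(-20, 16), 547) = 1/237 + 50*547 = 1/237 + 27350 = 6481951/237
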